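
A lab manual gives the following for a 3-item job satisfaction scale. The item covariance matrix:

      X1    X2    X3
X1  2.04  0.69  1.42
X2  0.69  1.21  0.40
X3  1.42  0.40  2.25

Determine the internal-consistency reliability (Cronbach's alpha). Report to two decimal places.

α = 0.72

Σσ²ᵢ = 2.04 + 1.21 + 2.25 = 5.50
Σ_{i<j} σ_ij = 2.51
σ²_total = 5.50 + 2 × 2.51 = 10.52
α = (k/(k−1))·(1 − Σσ²ᵢ/σ²_total) = (3/2)·(1 − 5.50/10.52) = 0.72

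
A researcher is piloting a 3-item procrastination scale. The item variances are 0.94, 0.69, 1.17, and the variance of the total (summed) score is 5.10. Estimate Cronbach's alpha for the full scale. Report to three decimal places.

Σσᵢ² = 0.94 + 0.69 + 1.17 = 2.80
α = (k/(k−1))·(1 − Σσᵢ²/σ²_T) = (3/2)·(1 − 2.80/5.10) = 0.676

Cronbach's alpha = 0.676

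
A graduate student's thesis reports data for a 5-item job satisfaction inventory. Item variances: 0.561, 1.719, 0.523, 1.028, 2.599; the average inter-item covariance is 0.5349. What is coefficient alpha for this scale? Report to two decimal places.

Σσ²ᵢ = 0.561 + 1.719 + 0.523 + 1.028 + 2.599 = 6.430
Sum of the 10 distinct covariances = 10 × 0.5349 = 5.3490
σ²_total = Σσ²ᵢ + 2·Σcov = 6.430 + 2 × 5.3490 = 17.1280
α = (5/4)·(1 − 6.430/17.1280) = 0.78

coefficient alpha = 0.78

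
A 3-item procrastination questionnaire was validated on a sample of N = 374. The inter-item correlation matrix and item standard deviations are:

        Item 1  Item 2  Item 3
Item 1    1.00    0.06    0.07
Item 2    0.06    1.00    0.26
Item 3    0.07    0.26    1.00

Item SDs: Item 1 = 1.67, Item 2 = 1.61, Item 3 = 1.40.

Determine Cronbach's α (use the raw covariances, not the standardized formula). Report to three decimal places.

α = 0.298

Σσ²ᵢ = 1.67² + 1.61² + 1.40² = 7.3410
Covariances σ_ij = r_ij · s_i · s_j:
  σ(Item 1,Item 2) = 0.06 × 1.67 × 1.61 = 0.1613
  σ(Item 1,Item 3) = 0.07 × 1.67 × 1.40 = 0.1637
  σ(Item 2,Item 3) = 0.26 × 1.61 × 1.40 = 0.5860
σ²_T = Σσ²ᵢ + 2·Σσ_ij = 7.3410 + 2 × 0.9110 = 9.1630
α = (3/2)·(1 − 7.3410/9.1630) = 0.298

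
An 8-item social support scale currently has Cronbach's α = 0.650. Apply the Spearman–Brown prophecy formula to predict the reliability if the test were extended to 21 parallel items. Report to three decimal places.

predicted reliability = 0.830

Length factor m = 21/8 = 2.6250
α' = m·α / (1 + (m−1)·α)
   = 21/8 × 0.650 / (1 + (21/8 − 1) × 0.650)
   = 1.7063 / 2.0563 = 0.830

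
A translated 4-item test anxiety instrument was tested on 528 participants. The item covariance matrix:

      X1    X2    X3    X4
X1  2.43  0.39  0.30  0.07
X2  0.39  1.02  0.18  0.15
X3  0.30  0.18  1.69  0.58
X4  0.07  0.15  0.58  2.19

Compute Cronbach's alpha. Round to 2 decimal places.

α = 0.42

Σσᵢ² = 2.43 + 1.02 + 1.69 + 2.19 = 7.33
Sum of the distinct covariances = 1.67
total variance = 7.33 + 2 × 1.67 = 10.67
α = (k/(k−1))·(1 − Σσᵢ²/total variance) = (4/3)·(1 − 7.33/10.67) = 0.42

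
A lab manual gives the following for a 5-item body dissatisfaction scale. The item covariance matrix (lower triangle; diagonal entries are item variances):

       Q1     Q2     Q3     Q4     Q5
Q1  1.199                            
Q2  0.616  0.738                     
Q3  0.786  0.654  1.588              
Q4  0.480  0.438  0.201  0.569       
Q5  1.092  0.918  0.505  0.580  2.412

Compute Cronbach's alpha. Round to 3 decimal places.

Σσᵢ² = 1.199 + 0.738 + 1.588 + 0.569 + 2.412 = 6.506
Sum of off-diagonal covariances = 6.270
σ²_T = 6.506 + 2 × 6.270 = 19.046
α = (k/(k−1))·(1 − Σσᵢ²/σ²_T) = (5/4)·(1 − 6.506/19.046) = 0.823

α = 0.823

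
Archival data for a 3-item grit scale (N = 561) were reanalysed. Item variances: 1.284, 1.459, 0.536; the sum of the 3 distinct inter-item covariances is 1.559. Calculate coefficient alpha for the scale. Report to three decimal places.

ΣVar(i) = 1.284 + 1.459 + 0.536 = 3.279
Sum of distinct covariances = 1.559
total variance = ΣVar(i) + 2·Σcov = 3.279 + 2 × 1.559 = 6.397
α = (3/2)·(1 − 3.279/6.397) = 0.731

coefficient alpha = 0.731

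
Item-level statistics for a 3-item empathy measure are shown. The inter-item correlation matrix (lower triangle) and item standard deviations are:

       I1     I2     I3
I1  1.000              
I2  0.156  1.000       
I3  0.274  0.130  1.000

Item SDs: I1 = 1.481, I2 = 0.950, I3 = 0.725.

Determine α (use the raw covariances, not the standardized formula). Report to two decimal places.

α = 0.37

Σσ²ᵢ = 1.481² + 0.950² + 0.725² = 3.6215
Covariances σ_ij = r_ij · s_i · s_j:
  σ(I1,I2) = 0.156 × 1.481 × 0.950 = 0.2195
  σ(I1,I3) = 0.274 × 1.481 × 0.725 = 0.2942
  σ(I2,I3) = 0.130 × 0.950 × 0.725 = 0.0895
σ²_T = Σσ²ᵢ + 2·Σσ_ij = 3.6215 + 2 × 0.6032 = 4.8279
α = (3/2)·(1 − 3.6215/4.8279) = 0.37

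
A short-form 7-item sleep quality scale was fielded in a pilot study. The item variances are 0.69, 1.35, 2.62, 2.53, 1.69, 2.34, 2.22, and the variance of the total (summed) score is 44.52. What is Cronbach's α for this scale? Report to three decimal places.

Σσᵢ² = 0.69 + 1.35 + 2.62 + 2.53 + 1.69 + 2.34 + 2.22 = 13.44
α = (k/(k−1))·(1 − Σσᵢ²/σ²_total) = (7/6)·(1 − 13.44/44.52) = 0.814

α = 0.814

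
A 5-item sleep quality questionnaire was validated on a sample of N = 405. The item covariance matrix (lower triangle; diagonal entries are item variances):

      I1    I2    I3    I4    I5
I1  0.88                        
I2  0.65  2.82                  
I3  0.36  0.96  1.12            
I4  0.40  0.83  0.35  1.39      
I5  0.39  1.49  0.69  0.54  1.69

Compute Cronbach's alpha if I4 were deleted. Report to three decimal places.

α = 0.777

Remaining items: I1, I2, I3, I5 (k = 4).
Σσ²ᵢ = 0.88 + 2.82 + 1.12 + 1.69 = 6.51
Var(T) = 6.51 + 2 × 4.54 = 15.59
α (item deleted) = (4/3)·(1 − 6.51/15.59) = 0.777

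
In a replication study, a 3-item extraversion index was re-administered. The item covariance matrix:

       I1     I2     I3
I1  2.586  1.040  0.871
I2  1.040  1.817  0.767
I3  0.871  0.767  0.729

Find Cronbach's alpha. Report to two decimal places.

α = 0.77

ΣVar(i) = 2.586 + 1.817 + 0.729 = 5.132
Σ_{i<j} σ_ij = 2.678
total variance = 5.132 + 2 × 2.678 = 10.488
α = (k/(k−1))·(1 − ΣVar(i)/total variance) = (3/2)·(1 − 5.132/10.488) = 0.77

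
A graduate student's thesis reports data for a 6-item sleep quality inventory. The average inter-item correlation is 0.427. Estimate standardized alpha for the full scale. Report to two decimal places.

Standardized α = k·r̄ / (1 + (k−1)·r̄) = 6 × 0.427 / (1 + 5 × 0.427)
  = 2.5620 / 3.1350 = 0.82

α = 0.82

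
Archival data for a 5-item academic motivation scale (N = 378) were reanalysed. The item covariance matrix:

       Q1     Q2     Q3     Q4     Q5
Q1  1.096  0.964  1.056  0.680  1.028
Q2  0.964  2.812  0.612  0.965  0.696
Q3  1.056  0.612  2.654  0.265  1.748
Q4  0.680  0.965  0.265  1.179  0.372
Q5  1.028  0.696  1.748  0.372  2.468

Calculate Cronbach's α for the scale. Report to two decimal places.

ΣVar(i) = 1.096 + 2.812 + 2.654 + 1.179 + 2.468 = 10.209
Sum of the distinct covariances = 8.386
σ²_total = 10.209 + 2 × 8.386 = 26.981
α = (k/(k−1))·(1 − ΣVar(i)/σ²_total) = (5/4)·(1 − 10.209/26.981) = 0.78

α = 0.78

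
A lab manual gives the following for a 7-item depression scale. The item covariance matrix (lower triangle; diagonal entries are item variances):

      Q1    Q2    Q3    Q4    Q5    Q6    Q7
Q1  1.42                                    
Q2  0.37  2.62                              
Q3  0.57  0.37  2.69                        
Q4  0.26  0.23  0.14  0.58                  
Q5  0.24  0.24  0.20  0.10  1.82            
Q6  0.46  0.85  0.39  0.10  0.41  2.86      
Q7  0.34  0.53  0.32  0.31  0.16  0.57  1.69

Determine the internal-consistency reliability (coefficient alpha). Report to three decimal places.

sum of item variances = 1.42 + 2.62 + 2.69 + 0.58 + 1.82 + 2.86 + 1.69 = 13.68
Sum of off-diagonal covariances = 7.16
Var(T) = 13.68 + 2 × 7.16 = 28.00
α = (k/(k−1))·(1 − sum of item variances/Var(T)) = (7/6)·(1 − 13.68/28.00) = 0.597

coefficient alpha = 0.597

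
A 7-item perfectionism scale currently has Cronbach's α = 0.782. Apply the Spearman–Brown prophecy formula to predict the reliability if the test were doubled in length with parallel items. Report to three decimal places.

predicted reliability = 0.878

Length factor m = 2
α' = m·α / (1 + (m−1)·α)
   = 2 × 0.782 / (1 + (2 − 1) × 0.782)
   = 1.5640 / 1.7820 = 0.878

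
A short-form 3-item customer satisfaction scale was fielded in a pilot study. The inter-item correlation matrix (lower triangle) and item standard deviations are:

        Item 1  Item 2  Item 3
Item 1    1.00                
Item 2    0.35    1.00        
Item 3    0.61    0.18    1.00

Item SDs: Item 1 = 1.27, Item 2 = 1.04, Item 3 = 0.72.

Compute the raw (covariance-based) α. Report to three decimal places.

Σσ²ᵢ = 1.27² + 1.04² + 0.72² = 3.2129
Covariances σ_ij = r_ij · s_i · s_j:
  σ(Item 1,Item 2) = 0.35 × 1.27 × 1.04 = 0.4623
  σ(Item 1,Item 3) = 0.61 × 1.27 × 0.72 = 0.5578
  σ(Item 2,Item 3) = 0.18 × 1.04 × 0.72 = 0.1348
σ²_T = Σσ²ᵢ + 2·Σσ_ij = 3.2129 + 2 × 1.1549 = 5.5227
α = (3/2)·(1 − 3.2129/5.5227) = 0.627

α = 0.627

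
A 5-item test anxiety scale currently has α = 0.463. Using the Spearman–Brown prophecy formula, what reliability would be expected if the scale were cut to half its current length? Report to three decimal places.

predicted reliability = 0.301

Length factor m = 1/2
α' = m·α / (1 − (1−m)·α)
   = 1/2 × 0.463 / (1 − (1 − 1/2) × 0.463)
   = 0.2315 / 0.7685 = 0.301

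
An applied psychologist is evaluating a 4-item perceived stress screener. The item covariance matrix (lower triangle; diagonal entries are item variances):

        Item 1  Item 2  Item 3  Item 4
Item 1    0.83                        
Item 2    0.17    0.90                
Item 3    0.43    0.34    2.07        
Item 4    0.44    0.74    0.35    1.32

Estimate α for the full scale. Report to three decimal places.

α = 0.655

ΣVar(i) = 0.83 + 0.90 + 2.07 + 1.32 = 5.12
Σ_{i<j} σ_ij = 2.47
total variance = 5.12 + 2 × 2.47 = 10.06
α = (k/(k−1))·(1 − ΣVar(i)/total variance) = (4/3)·(1 − 5.12/10.06) = 0.655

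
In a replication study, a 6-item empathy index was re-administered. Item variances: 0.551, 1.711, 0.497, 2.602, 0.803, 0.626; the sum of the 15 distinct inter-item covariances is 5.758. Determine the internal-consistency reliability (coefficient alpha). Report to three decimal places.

ΣVar(i) = 0.551 + 1.711 + 0.497 + 2.602 + 0.803 + 0.626 = 6.790
Sum of distinct covariances = 5.758
σ²_T = ΣVar(i) + 2·Σcov = 6.790 + 2 × 5.758 = 18.306
α = (6/5)·(1 − 6.790/18.306) = 0.755

α = 0.755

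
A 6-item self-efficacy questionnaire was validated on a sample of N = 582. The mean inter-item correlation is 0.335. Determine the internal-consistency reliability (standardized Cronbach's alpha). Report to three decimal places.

α = 0.751

Standardized α = k·r̄ / (1 + (k−1)·r̄) = 6 × 0.335 / (1 + 5 × 0.335)
  = 2.0100 / 2.6750 = 0.751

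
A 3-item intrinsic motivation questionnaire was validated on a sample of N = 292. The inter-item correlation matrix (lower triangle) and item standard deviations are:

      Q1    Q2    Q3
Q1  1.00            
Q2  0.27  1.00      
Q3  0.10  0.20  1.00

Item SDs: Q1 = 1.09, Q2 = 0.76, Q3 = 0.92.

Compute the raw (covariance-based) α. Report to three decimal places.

Σσ²ᵢ = 1.09² + 0.76² + 0.92² = 2.6121
Covariances σ_ij = r_ij · s_i · s_j:
  σ(Q1,Q2) = 0.27 × 1.09 × 0.76 = 0.2237
  σ(Q1,Q3) = 0.10 × 1.09 × 0.92 = 0.1003
  σ(Q2,Q3) = 0.20 × 0.76 × 0.92 = 0.1398
σ²_T = Σσ²ᵢ + 2·Σσ_ij = 2.6121 + 2 × 0.4638 = 3.5397
α = (3/2)·(1 − 2.6121/3.5397) = 0.393

α = 0.393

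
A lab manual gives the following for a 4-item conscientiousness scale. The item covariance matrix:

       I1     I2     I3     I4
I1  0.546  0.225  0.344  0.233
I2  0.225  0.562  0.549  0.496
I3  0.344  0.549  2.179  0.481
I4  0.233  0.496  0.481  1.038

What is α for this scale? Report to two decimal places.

Σσ²ᵢ = 0.546 + 0.562 + 2.179 + 1.038 = 4.325
Sum of off-diagonal covariances = 2.328
total variance = 4.325 + 2 × 2.328 = 8.981
α = (k/(k−1))·(1 − Σσ²ᵢ/total variance) = (4/3)·(1 − 4.325/8.981) = 0.69

α = 0.69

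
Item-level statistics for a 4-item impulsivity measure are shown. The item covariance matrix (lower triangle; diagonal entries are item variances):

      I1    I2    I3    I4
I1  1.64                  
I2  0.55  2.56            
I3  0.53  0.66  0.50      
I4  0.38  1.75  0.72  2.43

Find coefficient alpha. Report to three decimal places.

Σσᵢ² = 1.64 + 2.56 + 0.50 + 2.43 = 7.13
Σ_{i<j} σ_ij = 4.59
σ²_T = 7.13 + 2 × 4.59 = 16.31
α = (k/(k−1))·(1 − Σσᵢ²/σ²_T) = (4/3)·(1 − 7.13/16.31) = 0.750

α = 0.750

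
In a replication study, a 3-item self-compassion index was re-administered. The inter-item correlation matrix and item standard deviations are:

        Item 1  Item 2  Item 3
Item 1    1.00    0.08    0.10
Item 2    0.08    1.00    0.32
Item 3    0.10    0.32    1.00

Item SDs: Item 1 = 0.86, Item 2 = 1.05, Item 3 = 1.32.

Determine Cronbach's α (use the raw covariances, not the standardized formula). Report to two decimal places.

Cronbach's α = 0.39

Σσ²ᵢ = 0.86² + 1.05² + 1.32² = 3.5845
Covariances σ_ij = r_ij · s_i · s_j:
  σ(Item 1,Item 2) = 0.08 × 0.86 × 1.05 = 0.0722
  σ(Item 1,Item 3) = 0.10 × 0.86 × 1.32 = 0.1135
  σ(Item 2,Item 3) = 0.32 × 1.05 × 1.32 = 0.4435
σ²_T = Σσ²ᵢ + 2·Σσ_ij = 3.5845 + 2 × 0.6292 = 4.8429
α = (3/2)·(1 − 3.5845/4.8429) = 0.39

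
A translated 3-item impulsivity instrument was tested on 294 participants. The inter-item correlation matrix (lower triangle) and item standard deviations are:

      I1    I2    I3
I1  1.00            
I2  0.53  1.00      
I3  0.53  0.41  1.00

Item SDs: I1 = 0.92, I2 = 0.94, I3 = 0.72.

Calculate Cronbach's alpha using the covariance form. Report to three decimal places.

Σσ²ᵢ = 0.92² + 0.94² + 0.72² = 2.2484
Covariances σ_ij = r_ij · s_i · s_j:
  σ(I1,I2) = 0.53 × 0.92 × 0.94 = 0.4583
  σ(I1,I3) = 0.53 × 0.92 × 0.72 = 0.3511
  σ(I2,I3) = 0.41 × 0.94 × 0.72 = 0.2775
σ²_T = Σσ²ᵢ + 2·Σσ_ij = 2.2484 + 2 × 1.0869 = 4.4222
α = (3/2)·(1 − 2.2484/4.4222) = 0.737

α = 0.737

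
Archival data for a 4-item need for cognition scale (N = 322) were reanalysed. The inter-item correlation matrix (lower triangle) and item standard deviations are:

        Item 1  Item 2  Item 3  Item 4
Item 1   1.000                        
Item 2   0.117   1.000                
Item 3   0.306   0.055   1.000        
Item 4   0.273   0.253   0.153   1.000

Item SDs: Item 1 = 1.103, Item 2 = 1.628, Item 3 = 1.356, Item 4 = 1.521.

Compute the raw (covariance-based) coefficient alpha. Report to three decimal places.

Σσ²ᵢ = 1.103² + 1.628² + 1.356² + 1.521² = 8.0192
Covariances σ_ij = r_ij · s_i · s_j:
  σ(Item 1,Item 2) = 0.117 × 1.103 × 1.628 = 0.2101
  σ(Item 1,Item 3) = 0.306 × 1.103 × 1.356 = 0.4577
  σ(Item 1,Item 4) = 0.273 × 1.103 × 1.521 = 0.4580
  σ(Item 2,Item 3) = 0.055 × 1.628 × 1.356 = 0.1214
  σ(Item 2,Item 4) = 0.253 × 1.628 × 1.521 = 0.6265
  σ(Item 3,Item 4) = 0.153 × 1.356 × 1.521 = 0.3156
σ²_T = Σσ²ᵢ + 2·Σσ_ij = 8.0192 + 2 × 2.1893 = 12.3978
α = (4/3)·(1 − 8.0192/12.3978) = 0.471

α = 0.471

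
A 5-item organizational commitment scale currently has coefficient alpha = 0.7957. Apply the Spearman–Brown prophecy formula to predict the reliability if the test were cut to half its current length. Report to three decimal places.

predicted reliability = 0.661

Length factor m = 1/2
α' = m·α / (1 − (1−m)·α)
   = 1/2 × 0.7957 / (1 − (1 − 1/2) × 0.7957)
   = 0.3978 / 0.6021 = 0.661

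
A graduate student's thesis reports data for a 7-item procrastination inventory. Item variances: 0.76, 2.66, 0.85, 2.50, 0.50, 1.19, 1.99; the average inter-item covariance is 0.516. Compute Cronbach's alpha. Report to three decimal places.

ΣVar(i) = 0.76 + 2.66 + 0.85 + 2.50 + 0.50 + 1.19 + 1.99 = 10.45
Sum of the 21 distinct covariances = 21 × 0.516 = 10.836
Var(T) = ΣVar(i) + 2·Σcov = 10.45 + 2 × 10.836 = 32.122
α = (7/6)·(1 − 10.45/32.122) = 0.787

Cronbach's alpha = 0.787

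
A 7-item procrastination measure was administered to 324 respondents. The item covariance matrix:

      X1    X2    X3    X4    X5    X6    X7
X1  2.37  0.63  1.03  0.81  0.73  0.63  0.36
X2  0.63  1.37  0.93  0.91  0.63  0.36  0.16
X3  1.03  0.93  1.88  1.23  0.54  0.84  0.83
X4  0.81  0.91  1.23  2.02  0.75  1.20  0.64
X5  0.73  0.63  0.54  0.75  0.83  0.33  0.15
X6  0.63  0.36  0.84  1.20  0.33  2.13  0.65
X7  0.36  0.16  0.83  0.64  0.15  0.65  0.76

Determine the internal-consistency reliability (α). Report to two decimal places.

Σσ²ᵢ = 2.37 + 1.37 + 1.88 + 2.02 + 0.83 + 2.13 + 0.76 = 11.36
Σ_{i<j} σ_ij = 14.34
σ²_T = 11.36 + 2 × 14.34 = 40.04
α = (k/(k−1))·(1 − Σσ²ᵢ/σ²_T) = (7/6)·(1 − 11.36/40.04) = 0.84

α = 0.84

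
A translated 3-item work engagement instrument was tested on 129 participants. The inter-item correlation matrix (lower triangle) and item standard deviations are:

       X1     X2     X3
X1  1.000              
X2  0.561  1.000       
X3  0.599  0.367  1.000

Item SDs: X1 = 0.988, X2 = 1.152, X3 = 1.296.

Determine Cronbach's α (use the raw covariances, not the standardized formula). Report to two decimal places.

Σσ²ᵢ = 0.988² + 1.152² + 1.296² = 3.9829
Covariances σ_ij = r_ij · s_i · s_j:
  σ(X1,X2) = 0.561 × 0.988 × 1.152 = 0.6385
  σ(X1,X3) = 0.599 × 0.988 × 1.296 = 0.7670
  σ(X2,X3) = 0.367 × 1.152 × 1.296 = 0.5479
σ²_T = Σσ²ᵢ + 2·Σσ_ij = 3.9829 + 2 × 1.9534 = 7.8897
α = (3/2)·(1 − 3.9829/7.8897) = 0.74

Cronbach's α = 0.74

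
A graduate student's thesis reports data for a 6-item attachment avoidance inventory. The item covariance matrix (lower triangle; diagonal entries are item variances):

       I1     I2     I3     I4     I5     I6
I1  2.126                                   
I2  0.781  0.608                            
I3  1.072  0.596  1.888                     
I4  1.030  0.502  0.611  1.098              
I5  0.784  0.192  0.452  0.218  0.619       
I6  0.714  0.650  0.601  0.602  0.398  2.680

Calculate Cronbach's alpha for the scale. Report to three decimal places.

ΣVar(i) = 2.126 + 0.608 + 1.888 + 1.098 + 0.619 + 2.680 = 9.019
Σ_{i<j} σ_ij = 9.203
σ²_total = 9.019 + 2 × 9.203 = 27.425
α = (k/(k−1))·(1 − ΣVar(i)/σ²_total) = (6/5)·(1 − 9.019/27.425) = 0.805

Cronbach's alpha = 0.805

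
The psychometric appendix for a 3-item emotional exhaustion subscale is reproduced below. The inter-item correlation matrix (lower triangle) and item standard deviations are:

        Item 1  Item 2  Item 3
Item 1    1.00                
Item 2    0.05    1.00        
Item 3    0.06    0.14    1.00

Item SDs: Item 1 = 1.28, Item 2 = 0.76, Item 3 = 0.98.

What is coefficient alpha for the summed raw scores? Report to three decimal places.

α = 0.188

Σσ²ᵢ = 1.28² + 0.76² + 0.98² = 3.1764
Covariances σ_ij = r_ij · s_i · s_j:
  σ(Item 1,Item 2) = 0.05 × 1.28 × 0.76 = 0.0486
  σ(Item 1,Item 3) = 0.06 × 1.28 × 0.98 = 0.0753
  σ(Item 2,Item 3) = 0.14 × 0.76 × 0.98 = 0.1043
σ²_T = Σσ²ᵢ + 2·Σσ_ij = 3.1764 + 2 × 0.2282 = 3.6328
α = (3/2)·(1 − 3.1764/3.6328) = 0.188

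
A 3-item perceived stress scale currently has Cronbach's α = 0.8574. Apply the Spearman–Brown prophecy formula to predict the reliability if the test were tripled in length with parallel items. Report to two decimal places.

predicted reliability = 0.95

Length factor m = 3
α' = m·α / (1 + (m−1)·α)
   = 3 × 0.8574 / (1 + (3 − 1) × 0.8574)
   = 2.5722 / 2.7148 = 0.95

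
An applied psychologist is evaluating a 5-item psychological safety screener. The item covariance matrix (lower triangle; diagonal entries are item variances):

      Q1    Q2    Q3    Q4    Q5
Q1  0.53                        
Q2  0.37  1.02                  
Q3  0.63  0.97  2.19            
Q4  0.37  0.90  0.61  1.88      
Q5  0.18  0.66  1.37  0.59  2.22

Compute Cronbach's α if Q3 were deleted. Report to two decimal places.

Remaining items: Q1, Q2, Q4, Q5 (k = 4).
Σσᵢ² = 0.53 + 1.02 + 1.88 + 2.22 = 5.65
total variance = 5.65 + 2 × 3.07 = 11.79
α (item deleted) = (4/3)·(1 − 5.65/11.79) = 0.69

α = 0.69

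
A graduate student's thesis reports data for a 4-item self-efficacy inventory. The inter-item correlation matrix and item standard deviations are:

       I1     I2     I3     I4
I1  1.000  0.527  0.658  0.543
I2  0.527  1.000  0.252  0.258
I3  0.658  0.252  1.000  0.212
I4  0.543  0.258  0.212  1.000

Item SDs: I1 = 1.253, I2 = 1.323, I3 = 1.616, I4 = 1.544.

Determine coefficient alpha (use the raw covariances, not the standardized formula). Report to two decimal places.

Σσ²ᵢ = 1.253² + 1.323² + 1.616² + 1.544² = 8.3157
Covariances σ_ij = r_ij · s_i · s_j:
  σ(I1,I2) = 0.527 × 1.253 × 1.323 = 0.8736
  σ(I1,I3) = 0.658 × 1.253 × 1.616 = 1.3323
  σ(I1,I4) = 0.543 × 1.253 × 1.544 = 1.0505
  σ(I2,I3) = 0.252 × 1.323 × 1.616 = 0.5388
  σ(I2,I4) = 0.258 × 1.323 × 1.544 = 0.5270
  σ(I3,I4) = 0.212 × 1.616 × 1.544 = 0.5290
σ²_T = Σσ²ᵢ + 2·Σσ_ij = 8.3157 + 2 × 4.8512 = 18.0181
α = (4/3)·(1 − 8.3157/18.0181) = 0.72

α = 0.72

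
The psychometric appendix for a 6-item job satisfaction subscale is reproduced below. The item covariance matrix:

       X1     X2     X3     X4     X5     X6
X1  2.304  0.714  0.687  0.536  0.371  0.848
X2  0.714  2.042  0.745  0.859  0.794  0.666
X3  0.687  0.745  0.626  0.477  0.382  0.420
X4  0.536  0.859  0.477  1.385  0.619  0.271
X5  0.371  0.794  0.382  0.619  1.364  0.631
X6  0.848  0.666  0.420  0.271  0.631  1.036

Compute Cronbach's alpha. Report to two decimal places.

sum of item variances = 2.304 + 2.042 + 0.626 + 1.385 + 1.364 + 1.036 = 8.757
Sum of off-diagonal covariances = 9.020
total variance = 8.757 + 2 × 9.020 = 26.797
α = (k/(k−1))·(1 − sum of item variances/total variance) = (6/5)·(1 − 8.757/26.797) = 0.81

α = 0.81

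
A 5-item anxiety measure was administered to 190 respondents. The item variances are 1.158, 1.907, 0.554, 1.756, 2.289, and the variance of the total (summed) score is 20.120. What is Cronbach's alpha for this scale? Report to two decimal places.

Cronbach's alpha = 0.77

Σσᵢ² = 1.158 + 1.907 + 0.554 + 1.756 + 2.289 = 7.664
α = (k/(k−1))·(1 − Σσᵢ²/σ²_total) = (5/4)·(1 − 7.664/20.120) = 0.77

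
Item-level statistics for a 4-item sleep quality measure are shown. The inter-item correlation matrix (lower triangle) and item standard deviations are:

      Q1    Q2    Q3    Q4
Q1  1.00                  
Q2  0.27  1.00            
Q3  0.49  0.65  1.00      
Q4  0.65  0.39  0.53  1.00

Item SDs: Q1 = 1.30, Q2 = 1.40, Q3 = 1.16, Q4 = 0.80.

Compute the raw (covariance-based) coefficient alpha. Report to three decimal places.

α = 0.773

Σσ²ᵢ = 1.30² + 1.40² + 1.16² + 0.80² = 5.6356
Covariances σ_ij = r_ij · s_i · s_j:
  σ(Q1,Q2) = 0.27 × 1.30 × 1.40 = 0.4914
  σ(Q1,Q3) = 0.49 × 1.30 × 1.16 = 0.7389
  σ(Q1,Q4) = 0.65 × 1.30 × 0.80 = 0.6760
  σ(Q2,Q3) = 0.65 × 1.40 × 1.16 = 1.0556
  σ(Q2,Q4) = 0.39 × 1.40 × 0.80 = 0.4368
  σ(Q3,Q4) = 0.53 × 1.16 × 0.80 = 0.4918
σ²_T = Σσ²ᵢ + 2·Σσ_ij = 5.6356 + 2 × 3.8905 = 13.4166
α = (4/3)·(1 − 5.6356/13.4166) = 0.773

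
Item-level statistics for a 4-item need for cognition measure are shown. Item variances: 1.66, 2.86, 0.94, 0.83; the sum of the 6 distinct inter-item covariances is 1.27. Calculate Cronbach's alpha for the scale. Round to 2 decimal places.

ΣVar(i) = 1.66 + 2.86 + 0.94 + 0.83 = 6.29
Sum of distinct covariances = 1.27
σ²_total = ΣVar(i) + 2·Σcov = 6.29 + 2 × 1.27 = 8.83
α = (4/3)·(1 − 6.29/8.83) = 0.38

Cronbach's alpha = 0.38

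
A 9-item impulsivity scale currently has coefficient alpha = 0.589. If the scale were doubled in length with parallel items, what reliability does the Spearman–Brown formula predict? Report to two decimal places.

predicted reliability = 0.74

Length factor m = 2
α' = m·α / (1 + (m−1)·α)
   = 2 × 0.589 / (1 + (2 − 1) × 0.589)
   = 1.1780 / 1.5890 = 0.74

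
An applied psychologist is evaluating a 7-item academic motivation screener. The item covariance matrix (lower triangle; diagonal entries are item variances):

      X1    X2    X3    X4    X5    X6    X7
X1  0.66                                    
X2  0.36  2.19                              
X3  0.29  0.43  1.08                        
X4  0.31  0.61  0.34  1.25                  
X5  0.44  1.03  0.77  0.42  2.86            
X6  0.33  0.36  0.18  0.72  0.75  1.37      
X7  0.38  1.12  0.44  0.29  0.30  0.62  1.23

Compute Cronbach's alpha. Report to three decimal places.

Cronbach's alpha = 0.774

Σσ²ᵢ = 0.66 + 2.19 + 1.08 + 1.25 + 2.86 + 1.37 + 1.23 = 10.64
Σ_{i<j} σ_ij = 10.49
σ²_T = 10.64 + 2 × 10.49 = 31.62
α = (k/(k−1))·(1 − Σσ²ᵢ/σ²_T) = (7/6)·(1 − 10.64/31.62) = 0.774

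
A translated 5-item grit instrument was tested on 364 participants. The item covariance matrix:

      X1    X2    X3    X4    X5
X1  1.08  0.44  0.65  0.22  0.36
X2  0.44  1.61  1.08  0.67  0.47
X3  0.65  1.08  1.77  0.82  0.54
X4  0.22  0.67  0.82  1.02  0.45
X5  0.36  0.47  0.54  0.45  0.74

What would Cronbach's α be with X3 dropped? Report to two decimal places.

Remaining items: X1, X2, X4, X5 (k = 4).
Σσᵢ² = 1.08 + 1.61 + 1.02 + 0.74 = 4.45
σ²_total = 4.45 + 2 × 2.61 = 9.67
α (item deleted) = (4/3)·(1 − 4.45/9.67) = 0.72

Cronbach's α = 0.72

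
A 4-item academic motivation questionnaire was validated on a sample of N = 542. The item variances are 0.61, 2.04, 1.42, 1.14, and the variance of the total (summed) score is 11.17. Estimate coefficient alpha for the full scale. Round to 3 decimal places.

Σσᵢ² = 0.61 + 2.04 + 1.42 + 1.14 = 5.21
α = (k/(k−1))·(1 − Σσᵢ²/σ²_total) = (4/3)·(1 − 5.21/11.17) = 0.711

α = 0.711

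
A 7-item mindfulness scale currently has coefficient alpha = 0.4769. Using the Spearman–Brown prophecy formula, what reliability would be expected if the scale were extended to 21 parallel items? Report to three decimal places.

predicted reliability = 0.732

Length factor m = 21/7 = 3.0000
α' = m·α / (1 + (m−1)·α)
   = 21/7 × 0.4769 / (1 + (21/7 − 1) × 0.4769)
   = 1.4307 / 1.9538 = 0.732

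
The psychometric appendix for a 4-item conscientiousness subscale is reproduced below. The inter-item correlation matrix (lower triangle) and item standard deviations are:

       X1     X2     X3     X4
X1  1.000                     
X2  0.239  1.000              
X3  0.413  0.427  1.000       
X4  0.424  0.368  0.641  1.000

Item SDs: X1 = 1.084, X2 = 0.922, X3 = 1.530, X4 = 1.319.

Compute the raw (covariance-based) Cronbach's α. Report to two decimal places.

Cronbach's α = 0.75

Σσ²ᵢ = 1.084² + 0.922² + 1.530² + 1.319² = 6.1058
Covariances σ_ij = r_ij · s_i · s_j:
  σ(X1,X2) = 0.239 × 1.084 × 0.922 = 0.2389
  σ(X1,X3) = 0.413 × 1.084 × 1.530 = 0.6850
  σ(X1,X4) = 0.424 × 1.084 × 1.319 = 0.6062
  σ(X2,X3) = 0.427 × 0.922 × 1.530 = 0.6024
  σ(X2,X4) = 0.368 × 0.922 × 1.319 = 0.4475
  σ(X3,X4) = 0.641 × 1.530 × 1.319 = 1.2936
σ²_T = Σσ²ᵢ + 2·Σσ_ij = 6.1058 + 2 × 3.8736 = 13.8530
α = (4/3)·(1 − 6.1058/13.8530) = 0.75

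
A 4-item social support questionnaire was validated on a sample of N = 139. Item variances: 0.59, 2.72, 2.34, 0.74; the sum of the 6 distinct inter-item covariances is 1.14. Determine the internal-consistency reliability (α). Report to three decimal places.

α = 0.351

Σσ²ᵢ = 0.59 + 2.72 + 2.34 + 0.74 = 6.39
Sum of distinct covariances = 1.14
Var(T) = Σσ²ᵢ + 2·Σcov = 6.39 + 2 × 1.14 = 8.67
α = (4/3)·(1 − 6.39/8.67) = 0.351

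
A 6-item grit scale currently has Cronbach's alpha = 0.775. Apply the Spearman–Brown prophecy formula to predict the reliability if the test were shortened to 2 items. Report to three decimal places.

predicted reliability = 0.534

Length factor m = 2/6 = 0.3333
α' = m·α / (1 − (1−m)·α)
   = 2/6 × 0.775 / (1 − (1 − 2/6) × 0.775)
   = 0.2583 / 0.4833 = 0.534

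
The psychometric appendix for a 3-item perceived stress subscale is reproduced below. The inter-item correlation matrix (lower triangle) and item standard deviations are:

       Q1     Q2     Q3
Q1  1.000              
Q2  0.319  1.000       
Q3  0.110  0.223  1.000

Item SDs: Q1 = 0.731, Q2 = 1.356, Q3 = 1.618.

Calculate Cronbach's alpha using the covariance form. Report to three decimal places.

Σσ²ᵢ = 0.731² + 1.356² + 1.618² = 4.9910
Covariances σ_ij = r_ij · s_i · s_j:
  σ(Q1,Q2) = 0.319 × 0.731 × 1.356 = 0.3162
  σ(Q1,Q3) = 0.110 × 0.731 × 1.618 = 0.1301
  σ(Q2,Q3) = 0.223 × 1.356 × 1.618 = 0.4893
σ²_T = Σσ²ᵢ + 2·Σσ_ij = 4.9910 + 2 × 0.9356 = 6.8622
α = (3/2)·(1 − 4.9910/6.8622) = 0.409

Cronbach's alpha = 0.409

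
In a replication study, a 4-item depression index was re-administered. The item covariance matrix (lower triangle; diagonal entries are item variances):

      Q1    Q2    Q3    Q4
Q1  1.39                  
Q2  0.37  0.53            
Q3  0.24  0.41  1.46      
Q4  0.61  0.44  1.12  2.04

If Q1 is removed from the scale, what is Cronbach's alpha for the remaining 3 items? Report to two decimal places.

Cronbach's alpha = 0.74

Remaining items: Q2, Q3, Q4 (k = 3).
Σσ²ᵢ = 0.53 + 1.46 + 2.04 = 4.03
σ²_total = 4.03 + 2 × 1.97 = 7.97
α (item deleted) = (3/2)·(1 − 4.03/7.97) = 0.74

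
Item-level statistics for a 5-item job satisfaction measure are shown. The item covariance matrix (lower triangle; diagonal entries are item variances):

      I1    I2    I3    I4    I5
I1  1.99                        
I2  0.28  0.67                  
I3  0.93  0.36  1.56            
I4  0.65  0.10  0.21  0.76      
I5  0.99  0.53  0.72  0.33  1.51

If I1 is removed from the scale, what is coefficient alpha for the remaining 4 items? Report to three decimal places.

coefficient alpha = 0.667

Remaining items: I2, I3, I4, I5 (k = 4).
sum of item variances = 0.67 + 1.56 + 0.76 + 1.51 = 4.50
σ²_T = 4.50 + 2 × 2.25 = 9.00
α (item deleted) = (4/3)·(1 − 4.50/9.00) = 0.667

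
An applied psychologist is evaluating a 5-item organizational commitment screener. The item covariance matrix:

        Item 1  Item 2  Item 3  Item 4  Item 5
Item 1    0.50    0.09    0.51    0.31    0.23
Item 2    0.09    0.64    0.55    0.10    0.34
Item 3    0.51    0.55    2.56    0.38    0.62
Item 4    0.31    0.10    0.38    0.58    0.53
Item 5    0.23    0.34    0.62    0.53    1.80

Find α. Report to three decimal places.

α = 0.683

ΣVar(i) = 0.50 + 0.64 + 2.56 + 0.58 + 1.80 = 6.08
Σ_{i<j} σ_ij = 3.66
σ²_total = 6.08 + 2 × 3.66 = 13.40
α = (k/(k−1))·(1 − ΣVar(i)/σ²_total) = (5/4)·(1 − 6.08/13.40) = 0.683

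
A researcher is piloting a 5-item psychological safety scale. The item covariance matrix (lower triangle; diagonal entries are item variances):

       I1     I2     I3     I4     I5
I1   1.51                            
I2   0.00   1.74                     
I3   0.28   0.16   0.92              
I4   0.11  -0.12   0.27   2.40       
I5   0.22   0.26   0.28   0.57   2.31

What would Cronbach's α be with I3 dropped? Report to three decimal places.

Cronbach's α = 0.276

Remaining items: I1, I2, I4, I5 (k = 4).
Σσ²ᵢ = 1.51 + 1.74 + 2.40 + 2.31 = 7.96
total variance = 7.96 + 2 × 1.04 = 10.04
α (item deleted) = (4/3)·(1 − 7.96/10.04) = 0.276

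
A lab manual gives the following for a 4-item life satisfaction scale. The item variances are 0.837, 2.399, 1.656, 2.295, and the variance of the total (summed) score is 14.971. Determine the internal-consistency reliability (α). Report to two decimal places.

α = 0.69

Σσ²ᵢ = 0.837 + 2.399 + 1.656 + 2.295 = 7.187
α = (k/(k−1))·(1 − Σσ²ᵢ/σ²_T) = (4/3)·(1 − 7.187/14.971) = 0.69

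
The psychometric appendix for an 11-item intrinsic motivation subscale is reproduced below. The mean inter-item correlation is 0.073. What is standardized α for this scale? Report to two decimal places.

Standardized α = k·r̄ / (1 + (k−1)·r̄) = 11 × 0.073 / (1 + 10 × 0.073)
  = 0.8030 / 1.7300 = 0.46

standardized α = 0.46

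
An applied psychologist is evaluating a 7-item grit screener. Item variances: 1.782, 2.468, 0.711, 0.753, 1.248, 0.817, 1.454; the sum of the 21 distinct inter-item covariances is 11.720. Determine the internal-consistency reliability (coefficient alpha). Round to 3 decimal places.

sum of item variances = 1.782 + 2.468 + 0.711 + 0.753 + 1.248 + 0.817 + 1.454 = 9.233
Sum of distinct covariances = 11.720
total variance = sum of item variances + 2·Σcov = 9.233 + 2 × 11.720 = 32.673
α = (7/6)·(1 − 9.233/32.673) = 0.837

α = 0.837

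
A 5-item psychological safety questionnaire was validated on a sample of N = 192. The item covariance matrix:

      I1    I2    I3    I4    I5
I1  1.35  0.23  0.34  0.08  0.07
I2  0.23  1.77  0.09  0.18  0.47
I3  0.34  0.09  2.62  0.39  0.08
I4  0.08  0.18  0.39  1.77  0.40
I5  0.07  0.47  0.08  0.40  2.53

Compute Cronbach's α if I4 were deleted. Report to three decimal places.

Remaining items: I1, I2, I3, I5 (k = 4).
sum of item variances = 1.35 + 1.77 + 2.62 + 2.53 = 8.27
Var(T) = 8.27 + 2 × 1.28 = 10.83
α (item deleted) = (4/3)·(1 − 8.27/10.83) = 0.315

Cronbach's α = 0.315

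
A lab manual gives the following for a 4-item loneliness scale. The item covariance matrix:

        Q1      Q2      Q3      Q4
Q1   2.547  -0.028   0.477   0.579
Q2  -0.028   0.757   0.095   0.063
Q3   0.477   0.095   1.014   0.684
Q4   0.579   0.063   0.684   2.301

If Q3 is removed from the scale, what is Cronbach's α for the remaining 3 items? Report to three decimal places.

Remaining items: Q1, Q2, Q4 (k = 3).
sum of item variances = 2.547 + 0.757 + 2.301 = 5.605
σ²_T = 5.605 + 2 × 0.614 = 6.833
α (item deleted) = (3/2)·(1 − 5.605/6.833) = 0.270

Cronbach's α = 0.270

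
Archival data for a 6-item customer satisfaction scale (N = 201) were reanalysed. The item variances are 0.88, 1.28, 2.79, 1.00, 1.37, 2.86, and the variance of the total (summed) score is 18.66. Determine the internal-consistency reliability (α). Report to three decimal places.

α = 0.545

ΣVar(i) = 0.88 + 1.28 + 2.79 + 1.00 + 1.37 + 2.86 = 10.18
α = (k/(k−1))·(1 − ΣVar(i)/Var(T)) = (6/5)·(1 − 10.18/18.66) = 0.545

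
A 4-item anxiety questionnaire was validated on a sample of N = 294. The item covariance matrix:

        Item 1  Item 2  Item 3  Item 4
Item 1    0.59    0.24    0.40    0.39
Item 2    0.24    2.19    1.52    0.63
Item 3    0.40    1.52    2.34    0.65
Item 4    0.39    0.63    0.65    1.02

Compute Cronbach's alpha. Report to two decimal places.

Σσ²ᵢ = 0.59 + 2.19 + 2.34 + 1.02 = 6.14
Sum of the distinct covariances = 3.83
total variance = 6.14 + 2 × 3.83 = 13.80
α = (k/(k−1))·(1 − Σσ²ᵢ/total variance) = (4/3)·(1 − 6.14/13.80) = 0.74

α = 0.74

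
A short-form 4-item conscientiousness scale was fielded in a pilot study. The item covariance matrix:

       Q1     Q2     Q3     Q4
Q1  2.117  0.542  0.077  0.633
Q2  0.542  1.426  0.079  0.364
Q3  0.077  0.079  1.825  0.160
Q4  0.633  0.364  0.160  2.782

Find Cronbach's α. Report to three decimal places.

α = 0.417

sum of item variances = 2.117 + 1.426 + 1.825 + 2.782 = 8.150
Sum of off-diagonal covariances = 1.855
total variance = 8.150 + 2 × 1.855 = 11.860
α = (k/(k−1))·(1 − sum of item variances/total variance) = (4/3)·(1 − 8.150/11.860) = 0.417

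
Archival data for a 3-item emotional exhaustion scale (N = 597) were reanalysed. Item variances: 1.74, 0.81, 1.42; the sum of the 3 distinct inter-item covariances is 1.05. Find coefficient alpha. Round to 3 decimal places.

coefficient alpha = 0.519

ΣVar(i) = 1.74 + 0.81 + 1.42 = 3.97
Sum of distinct covariances = 1.05
σ²_T = ΣVar(i) + 2·Σcov = 3.97 + 2 × 1.05 = 6.07
α = (3/2)·(1 − 3.97/6.07) = 0.519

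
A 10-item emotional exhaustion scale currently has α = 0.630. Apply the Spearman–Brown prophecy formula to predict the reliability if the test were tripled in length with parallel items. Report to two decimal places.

predicted reliability = 0.84

Length factor m = 3
α' = m·α / (1 + (m−1)·α)
   = 3 × 0.630 / (1 + (3 − 1) × 0.630)
   = 1.8900 / 2.2600 = 0.84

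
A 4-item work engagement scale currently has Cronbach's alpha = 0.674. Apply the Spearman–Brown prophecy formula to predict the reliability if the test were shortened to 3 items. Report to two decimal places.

Length factor m = 3/4 = 0.7500
α' = m·α / (1 − (1−m)·α)
   = 3/4 × 0.674 / (1 − (1 − 3/4) × 0.674)
   = 0.5055 / 0.8315 = 0.61

predicted reliability = 0.61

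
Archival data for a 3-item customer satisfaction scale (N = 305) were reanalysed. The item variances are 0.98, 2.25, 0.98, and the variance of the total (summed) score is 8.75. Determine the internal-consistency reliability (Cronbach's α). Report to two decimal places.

α = 0.78

Σσ²ᵢ = 0.98 + 2.25 + 0.98 = 4.21
α = (k/(k−1))·(1 − Σσ²ᵢ/σ²_T) = (3/2)·(1 − 4.21/8.75) = 0.78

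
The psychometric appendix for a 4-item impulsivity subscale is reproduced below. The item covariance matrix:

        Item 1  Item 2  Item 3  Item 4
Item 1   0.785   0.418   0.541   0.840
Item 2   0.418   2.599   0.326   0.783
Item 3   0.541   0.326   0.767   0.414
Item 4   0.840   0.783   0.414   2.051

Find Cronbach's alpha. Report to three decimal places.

Cronbach's alpha = 0.690

sum of item variances = 0.785 + 2.599 + 0.767 + 2.051 = 6.202
Σ_{i<j} σ_ij = 3.322
total variance = 6.202 + 2 × 3.322 = 12.846
α = (k/(k−1))·(1 − sum of item variances/total variance) = (4/3)·(1 − 6.202/12.846) = 0.690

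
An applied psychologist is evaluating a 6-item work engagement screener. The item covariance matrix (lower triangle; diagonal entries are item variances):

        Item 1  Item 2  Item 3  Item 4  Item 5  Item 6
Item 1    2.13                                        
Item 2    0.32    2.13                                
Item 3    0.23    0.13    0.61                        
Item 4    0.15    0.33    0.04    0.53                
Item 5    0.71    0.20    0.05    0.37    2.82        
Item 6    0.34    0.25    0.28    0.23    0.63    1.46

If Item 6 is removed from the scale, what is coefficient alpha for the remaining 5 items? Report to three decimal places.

Remaining items: Item 1, Item 2, Item 3, Item 4, Item 5 (k = 5).
sum of item variances = 2.13 + 2.13 + 0.61 + 0.53 + 2.82 = 8.22
Var(T) = 8.22 + 2 × 2.53 = 13.28
α (item deleted) = (5/4)·(1 − 8.22/13.28) = 0.476

coefficient alpha = 0.476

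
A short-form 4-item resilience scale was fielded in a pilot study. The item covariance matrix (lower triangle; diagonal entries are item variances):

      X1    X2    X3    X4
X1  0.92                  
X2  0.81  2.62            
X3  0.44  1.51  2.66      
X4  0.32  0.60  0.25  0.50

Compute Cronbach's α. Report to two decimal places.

Cronbach's α = 0.72

ΣVar(i) = 0.92 + 2.62 + 2.66 + 0.50 = 6.70
Σ_{i<j} σ_ij = 3.93
σ²_T = 6.70 + 2 × 3.93 = 14.56
α = (k/(k−1))·(1 − ΣVar(i)/σ²_T) = (4/3)·(1 − 6.70/14.56) = 0.72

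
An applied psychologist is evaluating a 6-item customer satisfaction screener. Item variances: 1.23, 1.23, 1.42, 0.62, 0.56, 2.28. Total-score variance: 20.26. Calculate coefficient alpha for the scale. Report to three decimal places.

ΣVar(i) = 1.23 + 1.23 + 1.42 + 0.62 + 0.56 + 2.28 = 7.34
α = (k/(k−1))·(1 − ΣVar(i)/Var(T)) = (6/5)·(1 − 7.34/20.26) = 0.765

α = 0.765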